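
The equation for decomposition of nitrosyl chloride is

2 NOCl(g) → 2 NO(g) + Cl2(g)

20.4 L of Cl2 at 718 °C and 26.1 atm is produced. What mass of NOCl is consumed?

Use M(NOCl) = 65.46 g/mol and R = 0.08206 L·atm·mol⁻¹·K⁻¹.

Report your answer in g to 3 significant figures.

857 g

n(Cl2) = PV/RT = (26.1 × 20.4) / (0.08206 × 991.15) = 6.546 mol
n(NOCl) = (2/1) × 6.546 = 13.09 mol
m(NOCl) = 13.09 × 65.46 = 856.9 g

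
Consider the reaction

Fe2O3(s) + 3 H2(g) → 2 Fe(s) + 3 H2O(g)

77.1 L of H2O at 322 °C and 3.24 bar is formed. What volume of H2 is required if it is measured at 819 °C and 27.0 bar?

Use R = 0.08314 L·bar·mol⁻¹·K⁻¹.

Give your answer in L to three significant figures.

n(H2O) = PV/RT = (3.24 × 77.1) / (0.08314 × 595.15) = 5.049 mol
n(H2) = (3/3) × 5.049 = 5.049 mol
V = nRT/P = 5.049 × 0.08314 × 1092.15 / 27.0 = 16.98 L

17.0 L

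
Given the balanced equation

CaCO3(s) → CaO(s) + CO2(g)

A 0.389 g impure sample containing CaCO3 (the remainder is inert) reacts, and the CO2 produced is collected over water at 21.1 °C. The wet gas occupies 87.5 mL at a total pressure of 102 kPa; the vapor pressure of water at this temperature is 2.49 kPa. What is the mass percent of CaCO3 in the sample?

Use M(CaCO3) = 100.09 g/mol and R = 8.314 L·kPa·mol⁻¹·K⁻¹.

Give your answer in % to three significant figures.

91.6 %

P(CO2) = 102 − 2.49 = 99.51 kPa
n(CO2) = PV/RT = (99.51 × 0.08750) / (8.314 × 294.25) = 0.003559 mol
n(CaCO3) = (1/1) × 0.003559 = 0.003559 mol
m(CaCO3) = 0.003559 × 100.09 = 0.3562 g
%CaCO3 = 0.3562 / 0.389 × 100 = 91.57%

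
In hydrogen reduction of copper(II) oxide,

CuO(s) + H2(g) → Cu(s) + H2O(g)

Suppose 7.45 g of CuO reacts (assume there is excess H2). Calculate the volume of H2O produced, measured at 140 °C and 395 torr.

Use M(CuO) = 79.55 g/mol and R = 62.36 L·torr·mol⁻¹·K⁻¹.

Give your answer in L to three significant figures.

6.11 L

n(CuO) = 7.450 / 79.55 = 0.09365 mol
n(H2O) = (1/1) × 0.09365 = 0.09365 mol
V = nRT/P = 0.09365 × 62.36 × 413.15 / 395 = 6.108 L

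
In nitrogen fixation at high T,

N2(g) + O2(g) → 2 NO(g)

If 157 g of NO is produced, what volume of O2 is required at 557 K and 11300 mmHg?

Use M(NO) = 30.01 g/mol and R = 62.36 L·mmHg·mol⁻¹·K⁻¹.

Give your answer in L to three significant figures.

8.04 L

n(NO) = 157.0 / 30.01 = 5.232 mol
n(O2) = (1/2) × 5.232 = 2.616 mol
V = nRT/P = 2.616 × 62.36 × 557 / 11300 = 8.041 L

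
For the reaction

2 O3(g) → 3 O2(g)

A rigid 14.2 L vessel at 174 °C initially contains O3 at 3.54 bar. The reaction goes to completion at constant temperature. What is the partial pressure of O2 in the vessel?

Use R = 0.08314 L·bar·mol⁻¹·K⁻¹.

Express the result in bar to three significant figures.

n(O3)₀ = PV/RT = (3.54 × 14.2) / (0.08314 × 447.15) = 1.352 mol
n(O2) = (3/2) × 1.352 = 2.028 mol
P(O2) = nRT/V = 2.028 × 0.08314 × 447.15 / 14.2 = 5.309 bar

5.31 bar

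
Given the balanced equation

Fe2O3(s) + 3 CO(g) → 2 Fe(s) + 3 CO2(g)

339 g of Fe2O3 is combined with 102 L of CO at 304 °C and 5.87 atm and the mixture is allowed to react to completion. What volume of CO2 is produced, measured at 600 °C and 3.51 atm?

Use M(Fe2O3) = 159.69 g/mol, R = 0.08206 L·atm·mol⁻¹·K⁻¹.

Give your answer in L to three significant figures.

n(Fe2O3) = 339 / 159.69 = 2.123 mol
n(CO) = PV/RT = (5.87 × 102) / (0.08206 × 577.15) = 12.64 mol
For 2.123 mol Fe2O3, stoichiometry requires (3/1) × 2.123 = 6.369 mol CO; 12.64 mol is available, so Fe2O3 is limiting.
n(CO2) = (3/1) × 2.123 = 6.369 mol
V(CO2) = nRT/P = 6.369 × 0.08206 × 873.15 / 3.51 = 130.0 L

130 L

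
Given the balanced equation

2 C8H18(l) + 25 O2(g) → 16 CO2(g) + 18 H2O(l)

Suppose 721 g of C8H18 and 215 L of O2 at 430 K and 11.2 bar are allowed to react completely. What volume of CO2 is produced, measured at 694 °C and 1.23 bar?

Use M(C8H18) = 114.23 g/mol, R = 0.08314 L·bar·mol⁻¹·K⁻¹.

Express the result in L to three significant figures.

2820 L

n(C8H18) = 721 / 114.23 = 6.312 mol
n(O2) = PV/RT = (11.2 × 215) / (0.08314 × 430) = 67.36 mol
For 6.312 mol C8H18, stoichiometry requires (25/2) × 6.312 = 78.90 mol O2; 67.36 mol is available, so O2 is limiting.
n(CO2) = (16/25) × 67.36 = 43.11 mol
V(CO2) = nRT/P = 43.11 × 0.08314 × 967.15 / 1.23 = 2818 L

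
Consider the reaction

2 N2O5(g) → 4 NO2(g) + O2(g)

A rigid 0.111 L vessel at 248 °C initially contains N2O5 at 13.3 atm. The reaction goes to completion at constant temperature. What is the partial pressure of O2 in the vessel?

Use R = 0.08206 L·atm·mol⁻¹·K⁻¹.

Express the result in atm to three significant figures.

n(N2O5)₀ = PV/RT = (13.3 × 0.111) / (0.08206 × 521.15) = 0.03452 mol
n(O2) = (1/2) × 0.03452 = 0.01726 mol
P(O2) = nRT/V = 0.01726 × 0.08206 × 521.15 / 0.111 = 6.650 atm

6.65 atm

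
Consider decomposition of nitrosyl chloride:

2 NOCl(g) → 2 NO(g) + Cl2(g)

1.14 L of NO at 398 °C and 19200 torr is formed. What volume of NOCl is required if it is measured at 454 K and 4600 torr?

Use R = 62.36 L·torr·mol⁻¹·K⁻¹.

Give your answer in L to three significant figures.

n(NO) = PV/RT = (19200 × 1.14) / (62.36 × 671.15) = 0.5230 mol
n(NOCl) = (2/2) × 0.5230 = 0.5230 mol
V = nRT/P = 0.5230 × 62.36 × 454 / 4600 = 3.219 L

3.22 L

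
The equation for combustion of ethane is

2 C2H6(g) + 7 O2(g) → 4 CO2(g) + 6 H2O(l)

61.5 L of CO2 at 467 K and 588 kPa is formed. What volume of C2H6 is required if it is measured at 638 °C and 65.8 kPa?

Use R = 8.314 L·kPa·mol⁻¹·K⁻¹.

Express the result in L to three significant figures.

n(CO2) = PV/RT = (588 × 61.5) / (8.314 × 467) = 9.314 mol
n(C2H6) = (2/4) × 9.314 = 4.657 mol
V = nRT/P = 4.657 × 8.314 × 911.15 / 65.8 = 536.1 L

536 L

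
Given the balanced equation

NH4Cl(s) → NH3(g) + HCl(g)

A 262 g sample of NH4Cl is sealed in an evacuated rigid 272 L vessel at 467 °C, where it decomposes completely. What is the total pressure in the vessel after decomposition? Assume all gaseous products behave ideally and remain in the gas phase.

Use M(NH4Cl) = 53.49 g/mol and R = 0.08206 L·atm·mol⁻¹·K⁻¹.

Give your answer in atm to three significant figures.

2.19 atm

n(NH4Cl) = 262 / 53.49 = 4.898 mol
n(gas produced) = (2/1) × 4.898 = 9.796 mol
P = nRT/V = 9.796 × 0.08206 × 740.15 / 272 = 2.187 atm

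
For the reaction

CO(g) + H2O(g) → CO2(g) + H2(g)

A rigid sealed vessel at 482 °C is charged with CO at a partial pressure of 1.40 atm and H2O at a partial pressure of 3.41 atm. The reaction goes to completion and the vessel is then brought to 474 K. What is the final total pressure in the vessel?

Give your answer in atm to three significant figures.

3.02 atm

At constant V, partial pressures at 482 °C are proportional to moles, so apply stoichiometry directly to pressures.
P(H2O) required for 1.40 atm of CO = (1/1) × 1.40 = 1.400 atm; available 3.41 atm, so CO is limiting.
P(H2O) remaining = 3.41 − (1/1) × 1.40 = 2.010 atm
P(gaseous products) = (1+1)/1 × 1.40 = 2.800 atm
P_total at 482 °C = 2.010 + 2.800 = 4.810 atm
Scaling to 474 K: P = 4.810 × 474/755.15 = 3.019 atm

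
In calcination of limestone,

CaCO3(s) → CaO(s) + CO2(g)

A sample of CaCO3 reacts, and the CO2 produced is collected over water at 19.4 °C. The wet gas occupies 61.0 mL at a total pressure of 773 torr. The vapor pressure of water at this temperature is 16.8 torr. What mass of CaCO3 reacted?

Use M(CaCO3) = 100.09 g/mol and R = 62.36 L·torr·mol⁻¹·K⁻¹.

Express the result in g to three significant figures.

0.253 g

P(CO2) = 773 − 16.8 = 756.2 torr
n(CO2) = PV/RT = (756.2 × 0.06100) / (62.36 × 292.55) = 0.002528 mol
n(CaCO3) = (1/1) × 0.002528 = 0.002528 mol
m(CaCO3) = 0.002528 × 100.09 = 0.2530 g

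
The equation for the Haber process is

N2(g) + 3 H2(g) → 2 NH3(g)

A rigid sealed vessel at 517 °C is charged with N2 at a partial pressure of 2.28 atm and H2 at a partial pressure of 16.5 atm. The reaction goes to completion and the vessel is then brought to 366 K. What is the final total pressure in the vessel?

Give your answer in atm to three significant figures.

6.59 atm

With V and T fixed, P_i ∝ n_i, so the mole ratios apply directly to partial pressures at 517 °C.
P(H2) required for 2.28 atm of N2 = (3/1) × 2.28 = 6.840 atm; available 16.5 atm, so N2 is limiting.
P(H2) remaining = 16.5 − (3/1) × 2.28 = 9.660 atm
P(gaseous products) = (2)/1 × 2.28 = 4.560 atm
P_total at 517 °C = 9.660 + 4.560 = 14.22 atm
Scaling to 366 K: P = 14.22 × 366/790.15 = 6.587 atm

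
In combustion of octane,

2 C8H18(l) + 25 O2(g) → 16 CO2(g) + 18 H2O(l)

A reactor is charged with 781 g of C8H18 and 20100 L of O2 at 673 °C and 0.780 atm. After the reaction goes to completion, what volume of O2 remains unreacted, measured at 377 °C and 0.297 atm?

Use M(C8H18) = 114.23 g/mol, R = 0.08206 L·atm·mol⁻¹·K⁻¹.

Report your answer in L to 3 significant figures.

n(C8H18) = 781 / 114.23 = 6.837 mol
n(O2) = PV/RT = (0.780 × 20100) / (0.08206 × 946.15) = 201.9 mol
For 6.837 mol C8H18, stoichiometry requires (25/2) × 6.837 = 85.46 mol O2; 201.9 mol is available, so C8H18 is limiting.
n(O2) consumed = (25/2) × 6.837 = 85.46 mol; remaining = 201.9 − 85.46 = 116.4 mol
V(O2) = nRT/P = 116.4 × 0.08206 × 650.15 / 0.297 = 20910 L

20900 L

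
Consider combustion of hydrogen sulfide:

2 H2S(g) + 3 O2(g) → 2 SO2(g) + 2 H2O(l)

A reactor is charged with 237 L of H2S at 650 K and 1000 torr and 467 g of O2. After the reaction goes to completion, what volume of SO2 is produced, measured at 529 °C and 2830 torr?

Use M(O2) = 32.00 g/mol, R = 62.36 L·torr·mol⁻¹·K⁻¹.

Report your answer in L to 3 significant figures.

n(H2S) = PV/RT = (1000 × 237) / (62.36 × 650) = 5.847 mol
n(O2) = 467 / 32.00 = 14.59 mol
For 5.847 mol H2S, stoichiometry requires (3/2) × 5.847 = 8.771 mol O2; 14.59 mol is available, so H2S is limiting.
n(SO2) = (2/2) × 5.847 = 5.847 mol
V(SO2) = nRT/P = 5.847 × 62.36 × 802.15 / 2830 = 103.3 L

103 L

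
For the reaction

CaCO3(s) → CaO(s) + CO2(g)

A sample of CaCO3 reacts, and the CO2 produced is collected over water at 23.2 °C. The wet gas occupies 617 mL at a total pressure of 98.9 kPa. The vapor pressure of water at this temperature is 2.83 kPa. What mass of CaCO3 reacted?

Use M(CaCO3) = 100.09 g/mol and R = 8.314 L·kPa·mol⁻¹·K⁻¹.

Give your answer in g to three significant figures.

P(CO2) = 98.9 − 2.83 = 96.07 kPa
n(CO2) = PV/RT = (96.07 × 0.6170) / (8.314 × 296.35) = 0.02406 mol
n(CaCO3) = (1/1) × 0.02406 = 0.02406 mol
m(CaCO3) = 0.02406 × 100.09 = 2.408 g

2.41 g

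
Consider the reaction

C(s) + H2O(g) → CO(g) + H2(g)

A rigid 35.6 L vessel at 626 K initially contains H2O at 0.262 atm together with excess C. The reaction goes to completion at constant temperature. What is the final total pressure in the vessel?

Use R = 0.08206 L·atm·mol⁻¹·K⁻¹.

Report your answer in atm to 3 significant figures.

Rigid vessel, constant T ⇒ P scales with total gas moles (1 → 2).
P_final = (2/1) × 0.262 = 0.5240 atm

0.524 atm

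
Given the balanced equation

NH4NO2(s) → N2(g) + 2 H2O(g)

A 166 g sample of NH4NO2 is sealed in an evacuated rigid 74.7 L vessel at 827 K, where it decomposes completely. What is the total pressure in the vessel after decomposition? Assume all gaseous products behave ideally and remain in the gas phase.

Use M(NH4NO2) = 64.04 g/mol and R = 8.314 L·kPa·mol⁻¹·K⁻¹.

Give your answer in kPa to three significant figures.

716 kPa

n(NH4NO2) = 166 / 64.04 = 2.592 mol
n(gas produced) = (3/1) × 2.592 = 7.776 mol
P = nRT/V = 7.776 × 8.314 × 827 / 74.7 = 715.7 kPa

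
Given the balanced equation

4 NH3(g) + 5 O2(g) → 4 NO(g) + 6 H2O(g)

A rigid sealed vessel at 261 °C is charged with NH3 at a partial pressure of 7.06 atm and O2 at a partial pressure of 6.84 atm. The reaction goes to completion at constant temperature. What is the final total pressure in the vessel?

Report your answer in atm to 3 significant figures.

At constant V, partial pressures at 261 °C are proportional to moles, so apply stoichiometry directly to pressures.
P(O2) required for 7.06 atm of NH3 = (5/4) × 7.06 = 8.825 atm; available 6.84 atm, so O2 is limiting.
P(NH3) remaining = 7.06 − (4/5) × 6.84 = 1.588 atm
P(gaseous products) = (4+6)/5 × 6.84 = 13.68 atm
P_total at 261 °C = 1.588 + 13.68 = 15.27 atm

15.3 atm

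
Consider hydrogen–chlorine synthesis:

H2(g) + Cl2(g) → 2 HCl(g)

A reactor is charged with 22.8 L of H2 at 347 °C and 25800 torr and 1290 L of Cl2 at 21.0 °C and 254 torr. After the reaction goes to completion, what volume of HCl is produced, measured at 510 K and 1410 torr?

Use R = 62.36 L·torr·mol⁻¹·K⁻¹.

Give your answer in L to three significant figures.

n(H2) = PV/RT = (25800 × 22.8) / (62.36 × 620.15) = 15.21 mol
n(Cl2) = PV/RT = (254 × 1290) / (62.36 × 294.15) = 17.86 mol
For 15.21 mol H2, stoichiometry requires (1/1) × 15.21 = 15.21 mol Cl2; 17.86 mol is available, so H2 is limiting.
n(HCl) = (2/1) × 15.21 = 30.42 mol
V(HCl) = nRT/P = 30.42 × 62.36 × 510 / 1410 = 686.1 L

686 L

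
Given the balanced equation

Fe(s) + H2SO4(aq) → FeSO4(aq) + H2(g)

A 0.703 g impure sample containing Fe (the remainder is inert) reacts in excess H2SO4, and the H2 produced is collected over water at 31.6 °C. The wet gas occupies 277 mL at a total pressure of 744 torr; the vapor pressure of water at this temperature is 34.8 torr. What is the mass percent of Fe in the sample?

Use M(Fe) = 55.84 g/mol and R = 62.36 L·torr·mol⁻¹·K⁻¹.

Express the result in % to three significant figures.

P(H2) = 744 − 34.8 = 709.2 torr
n(H2) = PV/RT = (709.2 × 0.2770) / (62.36 × 304.75) = 0.01034 mol
n(Fe) = (1/1) × 0.01034 = 0.01034 mol
m(Fe) = 0.01034 × 55.84 = 0.5774 g
%Fe = 0.5774 / 0.703 × 100 = 82.13%

82.1 %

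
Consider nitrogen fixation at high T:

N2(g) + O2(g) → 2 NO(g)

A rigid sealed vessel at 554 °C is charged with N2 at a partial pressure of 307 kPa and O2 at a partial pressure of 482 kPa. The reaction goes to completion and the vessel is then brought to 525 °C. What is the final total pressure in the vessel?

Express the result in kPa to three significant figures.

761 kPa

At constant V, partial pressures at 554 °C are proportional to moles, so apply stoichiometry directly to pressures.
P(O2) required for 307 kPa of N2 = (1/1) × 307 = 307.0 kPa; available 482 kPa, so N2 is limiting.
P(O2) remaining = 482 − (1/1) × 307 = 175.0 kPa
P(gaseous products) = (2)/1 × 307 = 614.0 kPa
P_total at 554 °C = 175.0 + 614.0 = 789.0 kPa
Scaling to 525 °C: P = 789.0 × 798.15/827.15 = 761.3 kPa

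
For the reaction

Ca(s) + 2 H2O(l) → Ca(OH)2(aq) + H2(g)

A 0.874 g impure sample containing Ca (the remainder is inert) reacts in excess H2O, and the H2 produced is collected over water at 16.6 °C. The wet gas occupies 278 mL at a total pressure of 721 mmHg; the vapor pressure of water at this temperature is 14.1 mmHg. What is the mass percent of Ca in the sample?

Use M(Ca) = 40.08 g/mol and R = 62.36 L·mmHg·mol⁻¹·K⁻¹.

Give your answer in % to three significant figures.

P(H2) = 721 − 14.1 = 706.9 mmHg
n(H2) = PV/RT = (706.9 × 0.2780) / (62.36 × 289.75) = 0.01088 mol
n(Ca) = (1/1) × 0.01088 = 0.01088 mol
m(Ca) = 0.01088 × 40.08 = 0.4361 g
%Ca = 0.4361 / 0.874 × 100 = 49.90%

49.9 %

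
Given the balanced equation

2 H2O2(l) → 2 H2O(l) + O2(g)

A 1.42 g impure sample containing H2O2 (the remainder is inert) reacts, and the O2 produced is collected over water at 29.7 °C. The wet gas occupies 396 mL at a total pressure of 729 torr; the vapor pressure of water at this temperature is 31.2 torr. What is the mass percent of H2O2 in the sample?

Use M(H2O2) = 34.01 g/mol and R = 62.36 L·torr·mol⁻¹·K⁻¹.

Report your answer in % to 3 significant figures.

P(O2) = 729 − 31.2 = 697.8 torr
n(O2) = PV/RT = (697.8 × 0.3960) / (62.36 × 302.85) = 0.01463 mol
n(H2O2) = (2/1) × 0.01463 = 0.02926 mol
m(H2O2) = 0.02926 × 34.01 = 0.9951 g
%H2O2 = 0.9951 / 1.42 × 100 = 70.08%

70.1 %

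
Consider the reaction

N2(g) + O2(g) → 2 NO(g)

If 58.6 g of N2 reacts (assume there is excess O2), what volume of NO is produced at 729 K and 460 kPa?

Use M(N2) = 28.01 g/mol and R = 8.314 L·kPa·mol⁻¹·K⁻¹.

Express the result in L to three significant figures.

55.1 L

n(N2) = 58.60 / 28.01 = 2.092 mol
n(NO) = (2/1) × 2.092 = 4.184 mol
V = nRT/P = 4.184 × 8.314 × 729 / 460 = 55.13 L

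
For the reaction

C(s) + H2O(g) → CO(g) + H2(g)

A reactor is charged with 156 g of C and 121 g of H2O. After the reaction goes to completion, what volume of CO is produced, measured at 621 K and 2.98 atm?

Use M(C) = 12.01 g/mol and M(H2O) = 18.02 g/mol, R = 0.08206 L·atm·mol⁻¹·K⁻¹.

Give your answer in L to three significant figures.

115 L

n(C) = 156 / 12.01 = 12.99 mol
n(H2O) = 121 / 18.02 = 6.715 mol
For 12.99 mol C, stoichiometry requires (1/1) × 12.99 = 12.99 mol H2O; 6.715 mol is available, so H2O is limiting.
n(CO) = (1/1) × 6.715 = 6.715 mol
V(CO) = nRT/P = 6.715 × 0.08206 × 621 / 2.98 = 114.8 L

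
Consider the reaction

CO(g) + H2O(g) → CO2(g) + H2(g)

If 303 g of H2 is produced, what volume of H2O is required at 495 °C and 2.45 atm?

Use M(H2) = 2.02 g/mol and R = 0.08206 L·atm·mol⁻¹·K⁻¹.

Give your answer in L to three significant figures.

3860 L

n(H2) = 303.0 / 2.02 = 150.0 mol
n(H2O) = (1/1) × 150.0 = 150.0 mol
V = nRT/P = 150.0 × 0.08206 × 768.15 / 2.45 = 3859 L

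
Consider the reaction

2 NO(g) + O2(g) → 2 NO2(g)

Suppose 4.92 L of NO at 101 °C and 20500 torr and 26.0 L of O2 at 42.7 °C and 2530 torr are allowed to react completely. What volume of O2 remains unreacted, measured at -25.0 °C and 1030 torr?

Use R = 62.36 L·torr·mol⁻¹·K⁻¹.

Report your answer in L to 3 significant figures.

17.7 L

n(NO) = PV/RT = (20500 × 4.92) / (62.36 × 374.15) = 4.323 mol
n(O2) = PV/RT = (2530 × 26.0) / (62.36 × 315.85) = 3.340 mol
For 4.323 mol NO, stoichiometry requires (1/2) × 4.323 = 2.162 mol O2; 3.340 mol is available, so NO is limiting.
n(O2) consumed = (1/2) × 4.323 = 2.162 mol; remaining = 3.340 − 2.162 = 1.178 mol
V(O2) = nRT/P = 1.178 × 62.36 × 248.15 / 1030 = 17.70 L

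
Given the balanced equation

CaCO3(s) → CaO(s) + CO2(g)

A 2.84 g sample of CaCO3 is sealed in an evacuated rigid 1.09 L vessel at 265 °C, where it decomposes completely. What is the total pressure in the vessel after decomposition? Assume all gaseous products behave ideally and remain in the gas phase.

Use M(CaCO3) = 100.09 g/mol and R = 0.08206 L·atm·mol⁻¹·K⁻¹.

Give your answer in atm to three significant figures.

n(CaCO3) = 2.84 / 100.09 = 0.02837 mol
n(gas produced) = (1/1) × 0.02837 = 0.02837 mol
P = nRT/V = 0.02837 × 0.08206 × 538.15 / 1.09 = 1.149 atm

1.15 atm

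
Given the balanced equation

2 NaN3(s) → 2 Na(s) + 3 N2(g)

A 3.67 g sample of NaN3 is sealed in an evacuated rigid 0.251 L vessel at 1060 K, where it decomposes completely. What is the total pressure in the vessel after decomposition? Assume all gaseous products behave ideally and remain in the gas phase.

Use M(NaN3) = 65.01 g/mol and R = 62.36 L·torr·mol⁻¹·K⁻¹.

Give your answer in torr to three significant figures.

n(NaN3) = 3.67 / 65.01 = 0.05645 mol
n(gas produced) = (3/2) × 0.05645 = 0.08468 mol
P = nRT/V = 0.08468 × 62.36 × 1060 / 0.251 = 22300 torr

22300 torr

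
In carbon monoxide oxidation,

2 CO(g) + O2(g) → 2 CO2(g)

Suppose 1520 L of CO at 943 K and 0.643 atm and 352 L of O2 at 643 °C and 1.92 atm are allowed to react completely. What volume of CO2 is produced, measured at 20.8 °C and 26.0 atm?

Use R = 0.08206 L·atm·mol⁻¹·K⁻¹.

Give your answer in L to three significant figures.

n(CO) = PV/RT = (0.643 × 1520) / (0.08206 × 943) = 12.63 mol
n(O2) = PV/RT = (1.92 × 352) / (0.08206 × 916.15) = 8.990 mol
For 12.63 mol CO, stoichiometry requires (1/2) × 12.63 = 6.315 mol O2; 8.990 mol is available, so CO is limiting.
n(CO2) = (2/2) × 12.63 = 12.63 mol
V(CO2) = nRT/P = 12.63 × 0.08206 × 293.95 / 26.0 = 11.72 L

11.7 L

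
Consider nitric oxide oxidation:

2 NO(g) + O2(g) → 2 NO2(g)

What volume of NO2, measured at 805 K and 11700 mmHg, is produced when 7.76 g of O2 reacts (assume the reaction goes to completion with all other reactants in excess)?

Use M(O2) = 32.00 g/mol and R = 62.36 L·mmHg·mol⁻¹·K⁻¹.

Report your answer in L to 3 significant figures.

2.08 L

n(O2) = 7.760 / 32.00 = 0.2425 mol
n(NO2) = (2/1) × 0.2425 = 0.4850 mol
V = nRT/P = 0.4850 × 62.36 × 805 / 11700 = 2.081 L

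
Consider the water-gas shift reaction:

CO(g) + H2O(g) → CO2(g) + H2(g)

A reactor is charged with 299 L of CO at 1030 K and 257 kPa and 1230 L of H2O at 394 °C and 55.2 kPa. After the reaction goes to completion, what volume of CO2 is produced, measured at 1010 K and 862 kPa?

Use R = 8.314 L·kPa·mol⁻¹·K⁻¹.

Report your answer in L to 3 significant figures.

n(CO) = PV/RT = (257 × 299) / (8.314 × 1030) = 8.973 mol
n(H2O) = PV/RT = (55.2 × 1230) / (8.314 × 667.15) = 12.24 mol
For 8.973 mol CO, stoichiometry requires (1/1) × 8.973 = 8.973 mol H2O; 12.24 mol is available, so CO is limiting.
n(CO2) = (1/1) × 8.973 = 8.973 mol
V(CO2) = nRT/P = 8.973 × 8.314 × 1010 / 862 = 87.41 L

87.4 L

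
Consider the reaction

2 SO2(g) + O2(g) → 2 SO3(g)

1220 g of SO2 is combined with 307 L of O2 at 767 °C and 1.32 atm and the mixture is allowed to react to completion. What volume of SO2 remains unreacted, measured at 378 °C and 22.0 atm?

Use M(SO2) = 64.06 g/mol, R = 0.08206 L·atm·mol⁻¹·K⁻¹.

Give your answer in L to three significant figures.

n(SO2) = 1220 / 64.06 = 19.04 mol
n(O2) = PV/RT = (1.32 × 307) / (0.08206 × 1040.15) = 4.748 mol
For 19.04 mol SO2, stoichiometry requires (1/2) × 19.04 = 9.520 mol O2; 4.748 mol is available, so O2 is limiting.
n(SO2) consumed = (2/1) × 4.748 = 9.496 mol; remaining = 19.04 − 9.496 = 9.544 mol
V(SO2) = nRT/P = 9.544 × 0.08206 × 651.15 / 22.0 = 23.18 L

23.2 L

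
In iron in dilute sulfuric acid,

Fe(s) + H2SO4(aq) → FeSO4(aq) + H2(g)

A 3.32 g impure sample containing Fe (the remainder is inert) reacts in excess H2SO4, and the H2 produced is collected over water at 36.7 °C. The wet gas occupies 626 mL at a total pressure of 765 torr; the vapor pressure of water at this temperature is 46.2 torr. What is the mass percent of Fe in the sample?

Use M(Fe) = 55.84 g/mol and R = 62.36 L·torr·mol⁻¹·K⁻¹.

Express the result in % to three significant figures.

39.2 %

P(H2) = 765 − 46.2 = 718.8 torr
n(H2) = PV/RT = (718.8 × 0.6260) / (62.36 × 309.85) = 0.02329 mol
n(Fe) = (1/1) × 0.02329 = 0.02329 mol
m(Fe) = 0.02329 × 55.84 = 1.301 g
%Fe = 1.301 / 3.32 × 100 = 39.19%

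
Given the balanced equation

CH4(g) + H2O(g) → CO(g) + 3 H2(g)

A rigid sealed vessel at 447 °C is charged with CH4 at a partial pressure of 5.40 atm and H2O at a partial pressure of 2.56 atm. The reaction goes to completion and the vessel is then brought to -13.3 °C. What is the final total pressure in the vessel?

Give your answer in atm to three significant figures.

4.72 atm

At constant V, partial pressures at 447 °C are proportional to moles, so apply stoichiometry directly to pressures.
P(H2O) required for 5.40 atm of CH4 = (1/1) × 5.40 = 5.400 atm; available 2.56 atm, so H2O is limiting.
P(CH4) remaining = 5.40 − (1/1) × 2.56 = 2.840 atm
P(gaseous products) = (1+3)/1 × 2.56 = 10.24 atm
P_total at 447 °C = 2.840 + 10.24 = 13.08 atm
Scaling to -13.3 °C: P = 13.08 × 259.85/720.15 = 4.720 atm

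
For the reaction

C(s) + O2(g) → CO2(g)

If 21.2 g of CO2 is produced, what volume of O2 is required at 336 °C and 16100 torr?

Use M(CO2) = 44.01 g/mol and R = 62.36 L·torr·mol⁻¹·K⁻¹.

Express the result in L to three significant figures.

n(CO2) = 21.20 / 44.01 = 0.4817 mol
n(O2) = (1/1) × 0.4817 = 0.4817 mol
V = nRT/P = 0.4817 × 62.36 × 609.15 / 16100 = 1.137 L

1.14 L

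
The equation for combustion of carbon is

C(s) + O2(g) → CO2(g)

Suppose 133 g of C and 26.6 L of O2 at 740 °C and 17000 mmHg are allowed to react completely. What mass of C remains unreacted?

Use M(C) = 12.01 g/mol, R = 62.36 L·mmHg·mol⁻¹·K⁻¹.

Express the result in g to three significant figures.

47.0 g

n(C) = 133 / 12.01 = 11.07 mol
n(O2) = PV/RT = (17000 × 26.6) / (62.36 × 1013.15) = 7.157 mol
For 11.07 mol C, stoichiometry requires (1/1) × 11.07 = 11.07 mol O2; 7.157 mol is available, so O2 is limiting.
n(C) consumed = (1/1) × 7.157 = 7.157 mol; remaining = 11.07 − 7.157 = 3.913 mol
m(C) = 3.913 × 12.01 = 47.00 g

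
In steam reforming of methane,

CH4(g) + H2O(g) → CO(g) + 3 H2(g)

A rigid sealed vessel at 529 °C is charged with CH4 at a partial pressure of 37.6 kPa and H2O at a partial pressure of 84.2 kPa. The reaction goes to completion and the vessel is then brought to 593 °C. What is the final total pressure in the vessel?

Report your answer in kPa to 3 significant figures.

213 kPa

Because the vessel is rigid and T is held at 529 °C, work the stoichiometry in partial pressures (P_i = n_iRT/V).
P(H2O) required for 37.6 kPa of CH4 = (1/1) × 37.6 = 37.60 kPa; available 84.2 kPa, so CH4 is limiting.
P(H2O) remaining = 84.2 − (1/1) × 37.6 = 46.60 kPa
P(gaseous products) = (1+3)/1 × 37.6 = 150.4 kPa
P_total at 529 °C = 46.60 + 150.4 = 197.0 kPa
Scaling to 593 °C: P = 197.0 × 866.15/802.15 = 212.7 kPa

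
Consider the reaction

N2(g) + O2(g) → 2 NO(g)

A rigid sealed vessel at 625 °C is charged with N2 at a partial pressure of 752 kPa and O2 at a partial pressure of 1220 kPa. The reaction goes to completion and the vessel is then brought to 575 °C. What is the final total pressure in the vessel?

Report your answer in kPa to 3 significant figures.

At constant V, partial pressures at 625 °C are proportional to moles, so apply stoichiometry directly to pressures.
P(O2) required for 752 kPa of N2 = (1/1) × 752 = 752.0 kPa; available 1220 kPa, so N2 is limiting.
P(O2) remaining = 1220 − (1/1) × 752 = 468.0 kPa
P(gaseous products) = (2)/1 × 752 = 1504 kPa
P_total at 625 °C = 468.0 + 1504 = 1972 kPa
Scaling to 575 °C: P = 1972 × 848.15/898.15 = 1862 kPa

1860 kPa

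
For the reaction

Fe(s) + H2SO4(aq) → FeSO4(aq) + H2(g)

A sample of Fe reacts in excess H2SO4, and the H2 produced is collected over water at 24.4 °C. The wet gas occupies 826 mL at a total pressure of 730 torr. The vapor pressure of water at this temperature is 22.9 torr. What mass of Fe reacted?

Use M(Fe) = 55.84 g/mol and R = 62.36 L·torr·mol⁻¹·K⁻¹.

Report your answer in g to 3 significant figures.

P(H2) = 730 − 22.9 = 707.1 torr
n(H2) = PV/RT = (707.1 × 0.8260) / (62.36 × 297.55) = 0.03148 mol
n(Fe) = (1/1) × 0.03148 = 0.03148 mol
m(Fe) = 0.03148 × 55.84 = 1.758 g

1.76 g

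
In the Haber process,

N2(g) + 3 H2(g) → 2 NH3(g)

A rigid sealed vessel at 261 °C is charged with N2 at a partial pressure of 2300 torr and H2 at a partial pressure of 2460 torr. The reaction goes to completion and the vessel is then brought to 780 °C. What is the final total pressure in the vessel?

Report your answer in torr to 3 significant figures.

Because the vessel is rigid and T is held at 261 °C, work the stoichiometry in partial pressures (P_i = n_iRT/V).
P(H2) required for 2300 torr of N2 = (3/1) × 2300 = 6900 torr; available 2460 torr, so H2 is limiting.
P(N2) remaining = 2300 − (1/3) × 2460 = 1480 torr
P(gaseous products) = (2)/3 × 2460 = 1640 torr
P_total at 261 °C = 1480 + 1640 = 3120 torr
Scaling to 780 °C: P = 3120 × 1053.15/534.15 = 6152 torr

6150 torr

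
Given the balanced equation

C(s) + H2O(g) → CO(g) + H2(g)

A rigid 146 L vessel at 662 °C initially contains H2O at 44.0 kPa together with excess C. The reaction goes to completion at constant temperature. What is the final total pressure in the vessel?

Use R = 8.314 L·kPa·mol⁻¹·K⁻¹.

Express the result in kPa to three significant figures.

Since T and V are fixed, P_final/P_initial = n_final/n_initial = 2/1.
P_final = (2/1) × 44.0 = 88.00 kPa

88.0 kPa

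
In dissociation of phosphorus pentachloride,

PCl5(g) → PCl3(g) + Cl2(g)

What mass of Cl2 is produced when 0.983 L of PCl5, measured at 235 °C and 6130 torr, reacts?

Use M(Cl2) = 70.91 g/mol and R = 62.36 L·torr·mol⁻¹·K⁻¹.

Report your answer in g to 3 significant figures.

n(PCl5) = PV/RT = (6130 × 0.983) / (62.36 × 508.15) = 0.1902 mol
n(Cl2) = (1/1) × 0.1902 = 0.1902 mol
m(Cl2) = 0.1902 × 70.91 = 13.49 g

13.5 g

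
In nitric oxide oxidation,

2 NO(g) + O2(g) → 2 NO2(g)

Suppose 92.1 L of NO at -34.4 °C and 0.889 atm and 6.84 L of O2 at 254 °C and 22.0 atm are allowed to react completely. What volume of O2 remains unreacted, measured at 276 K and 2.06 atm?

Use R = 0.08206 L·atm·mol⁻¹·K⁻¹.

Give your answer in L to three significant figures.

15.3 L

n(NO) = PV/RT = (0.889 × 92.1) / (0.08206 × 238.75) = 4.179 mol
n(O2) = PV/RT = (22.0 × 6.84) / (0.08206 × 527.15) = 3.479 mol
For 4.179 mol NO, stoichiometry requires (1/2) × 4.179 = 2.090 mol O2; 3.479 mol is available, so NO is limiting.
n(O2) consumed = (1/2) × 4.179 = 2.090 mol; remaining = 3.479 − 2.090 = 1.389 mol
V(O2) = nRT/P = 1.389 × 0.08206 × 276 / 2.06 = 15.27 L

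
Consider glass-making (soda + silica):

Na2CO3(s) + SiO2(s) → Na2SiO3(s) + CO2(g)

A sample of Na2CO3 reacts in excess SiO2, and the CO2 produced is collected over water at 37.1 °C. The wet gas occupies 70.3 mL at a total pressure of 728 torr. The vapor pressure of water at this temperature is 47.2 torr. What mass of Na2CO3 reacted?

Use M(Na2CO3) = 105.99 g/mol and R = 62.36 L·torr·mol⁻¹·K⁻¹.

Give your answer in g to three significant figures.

0.262 g

P(CO2) = 728 − 47.2 = 680.8 torr
n(CO2) = PV/RT = (680.8 × 0.07030) / (62.36 × 310.25) = 0.002474 mol
n(Na2CO3) = (1/1) × 0.002474 = 0.002474 mol
m(Na2CO3) = 0.002474 × 105.99 = 0.2622 g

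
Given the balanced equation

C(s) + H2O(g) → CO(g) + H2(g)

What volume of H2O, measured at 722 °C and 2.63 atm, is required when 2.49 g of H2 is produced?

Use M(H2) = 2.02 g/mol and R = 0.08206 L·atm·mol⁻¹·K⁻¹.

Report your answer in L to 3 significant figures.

n(H2) = 2.490 / 2.02 = 1.233 mol
n(H2O) = (1/1) × 1.233 = 1.233 mol
V = nRT/P = 1.233 × 0.08206 × 995.15 / 2.63 = 38.28 L

38.3 L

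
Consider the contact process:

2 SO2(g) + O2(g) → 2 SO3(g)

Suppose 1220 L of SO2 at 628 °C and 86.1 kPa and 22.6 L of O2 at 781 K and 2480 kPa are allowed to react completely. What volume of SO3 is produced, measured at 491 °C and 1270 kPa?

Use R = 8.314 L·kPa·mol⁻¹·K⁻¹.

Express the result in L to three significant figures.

n(SO2) = PV/RT = (86.1 × 1220) / (8.314 × 901.15) = 14.02 mol
n(O2) = PV/RT = (2480 × 22.6) / (8.314 × 781) = 8.632 mol
For 14.02 mol SO2, stoichiometry requires (1/2) × 14.02 = 7.010 mol O2; 8.632 mol is available, so SO2 is limiting.
n(SO3) = (2/2) × 14.02 = 14.02 mol
V(SO3) = nRT/P = 14.02 × 8.314 × 764.15 / 1270 = 70.13 L

70.1 L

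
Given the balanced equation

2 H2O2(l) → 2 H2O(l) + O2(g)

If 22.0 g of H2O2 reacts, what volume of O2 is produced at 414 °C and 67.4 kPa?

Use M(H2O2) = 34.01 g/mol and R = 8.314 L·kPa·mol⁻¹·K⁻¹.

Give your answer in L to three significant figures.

27.4 L

n(H2O2) = 22.00 / 34.01 = 0.6469 mol
n(O2) = (1/2) × 0.6469 = 0.3235 mol
V = nRT/P = 0.3235 × 8.314 × 687.15 / 67.4 = 27.42 L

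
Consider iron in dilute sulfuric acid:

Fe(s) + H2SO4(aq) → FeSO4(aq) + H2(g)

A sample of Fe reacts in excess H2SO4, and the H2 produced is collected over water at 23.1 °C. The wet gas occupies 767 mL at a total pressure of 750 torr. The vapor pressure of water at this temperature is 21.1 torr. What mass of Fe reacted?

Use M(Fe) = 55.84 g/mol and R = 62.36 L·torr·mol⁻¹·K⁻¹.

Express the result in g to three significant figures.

P(H2) = 750 − 21.1 = 728.9 torr
n(H2) = PV/RT = (728.9 × 0.7670) / (62.36 × 296.25) = 0.03026 mol
n(Fe) = (1/1) × 0.03026 = 0.03026 mol
m(Fe) = 0.03026 × 55.84 = 1.690 g

1.69 g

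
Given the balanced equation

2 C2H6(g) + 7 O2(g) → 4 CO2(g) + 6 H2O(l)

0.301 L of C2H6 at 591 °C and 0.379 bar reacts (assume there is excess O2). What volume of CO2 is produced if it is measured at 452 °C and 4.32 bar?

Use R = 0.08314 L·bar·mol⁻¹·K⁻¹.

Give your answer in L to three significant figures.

0.0443 L

n(C2H6) = PV/RT = (0.379 × 0.301) / (0.08314 × 864.15) = 0.001588 mol
n(CO2) = (4/2) × 0.001588 = 0.003176 mol
V = nRT/P = 0.003176 × 0.08314 × 725.15 / 4.32 = 0.04432 L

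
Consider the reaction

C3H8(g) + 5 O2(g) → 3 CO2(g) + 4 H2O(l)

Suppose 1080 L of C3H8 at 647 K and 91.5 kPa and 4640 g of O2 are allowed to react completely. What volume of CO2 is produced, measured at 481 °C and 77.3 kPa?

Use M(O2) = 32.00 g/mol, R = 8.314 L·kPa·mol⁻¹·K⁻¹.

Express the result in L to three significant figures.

4470 L

n(C3H8) = PV/RT = (91.5 × 1080) / (8.314 × 647) = 18.37 mol
n(O2) = 4640 / 32.00 = 145.0 mol
For 18.37 mol C3H8, stoichiometry requires (5/1) × 18.37 = 91.85 mol O2; 145.0 mol is available, so C3H8 is limiting.
n(CO2) = (3/1) × 18.37 = 55.11 mol
V(CO2) = nRT/P = 55.11 × 8.314 × 754.15 / 77.3 = 4470 L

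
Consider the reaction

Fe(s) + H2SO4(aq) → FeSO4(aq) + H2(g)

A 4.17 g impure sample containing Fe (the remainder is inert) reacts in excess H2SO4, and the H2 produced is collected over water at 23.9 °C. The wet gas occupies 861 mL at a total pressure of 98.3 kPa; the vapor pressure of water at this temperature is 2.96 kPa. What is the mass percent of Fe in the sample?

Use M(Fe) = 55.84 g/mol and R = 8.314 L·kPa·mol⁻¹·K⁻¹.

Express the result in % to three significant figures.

44.5 %

P(H2) = 98.3 − 2.96 = 95.34 kPa
n(H2) = PV/RT = (95.34 × 0.8610) / (8.314 × 297.05) = 0.03324 mol
n(Fe) = (1/1) × 0.03324 = 0.03324 mol
m(Fe) = 0.03324 × 55.84 = 1.856 g
%Fe = 1.856 / 4.17 × 100 = 44.51%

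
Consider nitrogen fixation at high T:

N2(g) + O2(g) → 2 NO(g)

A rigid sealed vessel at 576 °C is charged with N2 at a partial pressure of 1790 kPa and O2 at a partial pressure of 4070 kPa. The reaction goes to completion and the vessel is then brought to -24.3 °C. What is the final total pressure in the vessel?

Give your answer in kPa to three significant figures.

At constant V, partial pressures at 576 °C are proportional to moles, so apply stoichiometry directly to pressures.
P(O2) required for 1790 kPa of N2 = (1/1) × 1790 = 1790 kPa; available 4070 kPa, so N2 is limiting.
P(O2) remaining = 4070 − (1/1) × 1790 = 2280 kPa
P(gaseous products) = (2)/1 × 1790 = 3580 kPa
P_total at 576 °C = 2280 + 3580 = 5860 kPa
Scaling to -24.3 °C: P = 5860 × 248.85/849.15 = 1717 kPa

1720 kPa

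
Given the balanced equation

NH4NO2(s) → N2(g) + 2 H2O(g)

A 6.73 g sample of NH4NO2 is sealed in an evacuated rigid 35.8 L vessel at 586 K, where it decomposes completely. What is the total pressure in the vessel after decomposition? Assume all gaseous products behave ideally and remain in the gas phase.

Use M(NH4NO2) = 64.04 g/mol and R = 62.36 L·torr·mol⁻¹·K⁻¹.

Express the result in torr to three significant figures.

322 torr

n(NH4NO2) = 6.73 / 64.04 = 0.1051 mol
n(gas produced) = (3/1) × 0.1051 = 0.3153 mol
P = nRT/V = 0.3153 × 62.36 × 586 / 35.8 = 321.8 torr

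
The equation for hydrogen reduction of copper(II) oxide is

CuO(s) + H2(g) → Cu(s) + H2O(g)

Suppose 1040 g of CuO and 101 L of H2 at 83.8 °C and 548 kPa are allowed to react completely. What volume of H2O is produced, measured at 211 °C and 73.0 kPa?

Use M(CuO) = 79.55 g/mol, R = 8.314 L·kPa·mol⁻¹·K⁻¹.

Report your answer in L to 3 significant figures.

721 L

n(CuO) = 1040 / 79.55 = 13.07 mol
n(H2) = PV/RT = (548 × 101) / (8.314 × 356.95) = 18.65 mol
For 13.07 mol CuO, stoichiometry requires (1/1) × 13.07 = 13.07 mol H2; 18.65 mol is available, so CuO is limiting.
n(H2O) = (1/1) × 13.07 = 13.07 mol
V(H2O) = nRT/P = 13.07 × 8.314 × 484.15 / 73.0 = 720.7 L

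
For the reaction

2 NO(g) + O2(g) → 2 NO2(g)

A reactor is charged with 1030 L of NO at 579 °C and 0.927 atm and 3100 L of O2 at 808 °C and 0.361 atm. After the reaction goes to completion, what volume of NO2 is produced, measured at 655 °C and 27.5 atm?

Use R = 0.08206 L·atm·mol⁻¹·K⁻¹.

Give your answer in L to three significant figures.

n(NO) = PV/RT = (0.927 × 1030) / (0.08206 × 852.15) = 13.65 mol
n(O2) = PV/RT = (0.361 × 3100) / (0.08206 × 1081.15) = 12.61 mol
For 13.65 mol NO, stoichiometry requires (1/2) × 13.65 = 6.825 mol O2; 12.61 mol is available, so NO is limiting.
n(NO2) = (2/2) × 13.65 = 13.65 mol
V(NO2) = nRT/P = 13.65 × 0.08206 × 928.15 / 27.5 = 37.81 L

37.8 L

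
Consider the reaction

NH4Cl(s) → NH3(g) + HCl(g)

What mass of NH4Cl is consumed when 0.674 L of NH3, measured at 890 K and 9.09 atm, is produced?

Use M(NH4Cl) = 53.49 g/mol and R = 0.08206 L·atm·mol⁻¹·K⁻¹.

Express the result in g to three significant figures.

4.49 g

n(NH3) = PV/RT = (9.09 × 0.674) / (0.08206 × 890) = 0.08389 mol
n(NH4Cl) = (1/1) × 0.08389 = 0.08389 mol
m(NH4Cl) = 0.08389 × 53.49 = 4.487 g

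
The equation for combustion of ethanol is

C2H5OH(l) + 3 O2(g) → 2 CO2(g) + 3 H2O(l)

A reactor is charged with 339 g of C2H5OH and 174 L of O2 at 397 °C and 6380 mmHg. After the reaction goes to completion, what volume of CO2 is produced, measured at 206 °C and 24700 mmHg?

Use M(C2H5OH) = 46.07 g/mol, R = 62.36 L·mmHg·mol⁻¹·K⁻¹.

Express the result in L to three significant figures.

n(C2H5OH) = 339 / 46.07 = 7.358 mol
n(O2) = PV/RT = (6380 × 174) / (62.36 × 670.15) = 26.56 mol
For 7.358 mol C2H5OH, stoichiometry requires (3/1) × 7.358 = 22.07 mol O2; 26.56 mol is available, so C2H5OH is limiting.
n(CO2) = (2/1) × 7.358 = 14.72 mol
V(CO2) = nRT/P = 14.72 × 62.36 × 479.15 / 24700 = 17.81 L

17.8 L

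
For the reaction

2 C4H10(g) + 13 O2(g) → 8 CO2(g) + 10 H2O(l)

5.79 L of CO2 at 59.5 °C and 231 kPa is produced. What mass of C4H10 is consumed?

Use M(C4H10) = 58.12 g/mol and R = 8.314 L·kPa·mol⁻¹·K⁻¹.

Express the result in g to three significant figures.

7.03 g

n(CO2) = PV/RT = (231 × 5.79) / (8.314 × 332.65) = 0.4836 mol
n(C4H10) = (2/8) × 0.4836 = 0.1209 mol
m(C4H10) = 0.1209 × 58.12 = 7.027 g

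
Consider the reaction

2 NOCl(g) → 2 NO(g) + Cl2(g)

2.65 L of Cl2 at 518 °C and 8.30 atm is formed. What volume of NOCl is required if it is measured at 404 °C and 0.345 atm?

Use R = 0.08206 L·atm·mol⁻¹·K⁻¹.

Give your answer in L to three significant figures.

109 L

n(Cl2) = PV/RT = (8.30 × 2.65) / (0.08206 × 791.15) = 0.3388 mol
n(NOCl) = (2/1) × 0.3388 = 0.6776 mol
V = nRT/P = 0.6776 × 0.08206 × 677.15 / 0.345 = 109.1 L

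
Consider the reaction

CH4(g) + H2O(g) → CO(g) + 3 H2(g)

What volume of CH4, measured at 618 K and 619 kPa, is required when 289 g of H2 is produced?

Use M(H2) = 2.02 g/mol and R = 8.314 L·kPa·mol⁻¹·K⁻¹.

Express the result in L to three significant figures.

n(H2) = 289.0 / 2.02 = 143.1 mol
n(CH4) = (1/3) × 143.1 = 47.70 mol
V = nRT/P = 47.70 × 8.314 × 618 / 619 = 395.9 L

396 L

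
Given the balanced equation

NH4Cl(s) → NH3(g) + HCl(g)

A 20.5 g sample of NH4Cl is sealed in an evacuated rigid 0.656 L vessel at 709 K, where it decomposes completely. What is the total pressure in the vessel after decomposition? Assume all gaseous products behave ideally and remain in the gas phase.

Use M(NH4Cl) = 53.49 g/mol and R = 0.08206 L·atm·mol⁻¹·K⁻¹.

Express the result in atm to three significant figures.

68.0 atm

n(NH4Cl) = 20.5 / 53.49 = 0.3832 mol
n(gas produced) = (2/1) × 0.3832 = 0.7664 mol
P = nRT/V = 0.7664 × 0.08206 × 709 / 0.656 = 67.97 atm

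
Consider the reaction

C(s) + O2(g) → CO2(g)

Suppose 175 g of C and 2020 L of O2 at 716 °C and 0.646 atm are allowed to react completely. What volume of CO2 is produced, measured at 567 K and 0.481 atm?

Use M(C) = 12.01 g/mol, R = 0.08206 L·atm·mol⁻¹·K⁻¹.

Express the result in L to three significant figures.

1410 L

n(C) = 175 / 12.01 = 14.57 mol
n(O2) = PV/RT = (0.646 × 2020) / (0.08206 × 989.15) = 16.08 mol
For 14.57 mol C, stoichiometry requires (1/1) × 14.57 = 14.57 mol O2; 16.08 mol is available, so C is limiting.
n(CO2) = (1/1) × 14.57 = 14.57 mol
V(CO2) = nRT/P = 14.57 × 0.08206 × 567 / 0.481 = 1409 L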